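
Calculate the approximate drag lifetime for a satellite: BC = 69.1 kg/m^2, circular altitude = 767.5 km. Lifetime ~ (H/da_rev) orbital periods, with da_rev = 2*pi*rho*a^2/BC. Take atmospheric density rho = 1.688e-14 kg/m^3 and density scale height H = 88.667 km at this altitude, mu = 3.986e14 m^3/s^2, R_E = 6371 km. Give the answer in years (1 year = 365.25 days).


a = R_E + alt = 7138.5000 km = 7.1385e+06 m
da_rev = 2*pi*rho*a^2/BC = 2*pi*1.688e-14*(7.1385e+06)^2/69.1 = 0.0782146653 m per revolution
N = H/da_rev = 88667.0000 m / 0.0782146653 m = 1.1336365e+06 revolutions
P = 2*pi*sqrt(a^3/mu) = 6002.3549 s
lifetime = N*P = 1.1336365e+06 * 6002.3549 = 6.8044886e+09 s = 78755.6550 days
years = 78755.6550 / 365.25 = 215.6212 years

215.6212 years


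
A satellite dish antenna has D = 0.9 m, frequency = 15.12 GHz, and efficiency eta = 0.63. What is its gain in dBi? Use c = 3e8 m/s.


lambda = c/f = 3e8 / 1.512e+10 = 0.01984127 m
G = eta*(pi*D/lambda)^2 = 0.63*(pi*0.9/0.01984127)^2
G = 12793.4120 (linear)
G = 10*log10(12793.4120) = 41.0699 dBi

41.0699 dBi


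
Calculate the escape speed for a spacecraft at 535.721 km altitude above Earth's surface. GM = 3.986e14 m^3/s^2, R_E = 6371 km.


r = 6371.0 + 535.721 = 6906.7210 km = 6.906721e+06 m
v_esc = sqrt(2*mu/r) = sqrt(2*3.986e14 / 6.906721e+06)
v_esc = 10743.5470 m/s = 10.7435 km/s

10.7435 km/s


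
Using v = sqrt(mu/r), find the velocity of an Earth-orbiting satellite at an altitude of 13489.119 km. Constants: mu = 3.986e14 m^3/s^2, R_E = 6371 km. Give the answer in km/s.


r = R_E + alt = 6371.0 + 13489.119 = 19860.1190 km = 1.9860119e+07 m
v = sqrt(mu/r) = sqrt(3.986e14 / 1.9860119e+07) = 4479.9970 m/s = 4.4800 km/s

4.4800 km/s


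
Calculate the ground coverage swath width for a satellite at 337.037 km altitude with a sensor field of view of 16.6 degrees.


FOV = 16.6 deg = 0.2897247 rad
swath = 2 * alt * tan(FOV/2) = 2 * 337.037 * tan(0.1448623)
swath = 2 * 337.037 * 0.1458842
swath = 98.3368 km

98.3368 km


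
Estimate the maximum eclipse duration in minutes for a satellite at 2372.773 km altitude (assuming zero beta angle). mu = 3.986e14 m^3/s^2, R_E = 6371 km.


r = 8743.7730 km
T = 135.6152 min
Eclipse fraction = arcsin(R_E/r)/pi = arcsin(6371.0000/8743.7730)/pi
= arcsin(0.7286328)/pi = 0.2598439
Eclipse duration = 0.2598439 * 135.6152 = 35.2388 min

35.2388 minutes


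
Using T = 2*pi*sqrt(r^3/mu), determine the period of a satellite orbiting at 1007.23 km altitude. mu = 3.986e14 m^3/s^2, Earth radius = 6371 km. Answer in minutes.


r = 7378.2300 km = 7.37823e+06 m
T = 2*pi*sqrt(r^3/mu) = 2*pi*sqrt(4.0165814e+20 / 3.986e14)
T = 6307.2422 s = 105.1207 min

105.1207 minutes


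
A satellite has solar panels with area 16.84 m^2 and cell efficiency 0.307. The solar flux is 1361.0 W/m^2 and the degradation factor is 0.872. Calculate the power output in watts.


P = area * eta * S * degradation
P = 16.84 * 0.307 * 1361.0 * 0.872
P = 6135.5722 W

6135.5722 W


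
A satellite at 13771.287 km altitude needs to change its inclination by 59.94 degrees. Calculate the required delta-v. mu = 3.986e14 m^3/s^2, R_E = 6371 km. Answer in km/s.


r = 20142.2870 km = 2.0142287e+07 m
V = sqrt(mu/r) = 4448.5068 m/s
di = 59.94 deg = 1.0462 rad
dV = 2*V*sin(di/2) = 2*4448.5068*sin(0.5230752)
dV = 4444.4718 m/s = 4.4445 km/s

4.4445 km/s


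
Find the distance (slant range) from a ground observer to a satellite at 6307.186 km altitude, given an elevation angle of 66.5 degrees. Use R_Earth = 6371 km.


h = 6307.186 km, el = 66.5 deg
d = -R_E*sin(el) + sqrt((R_E*sin(el))^2 + 2*R_E*h + h^2)
d = -6371.0000*sin(1.1606) + sqrt((6371.0000*0.9170601)^2 + 2*6371.0000*6307.186 + 6307.186^2)
d = 6578.4655 km

6578.4655 km


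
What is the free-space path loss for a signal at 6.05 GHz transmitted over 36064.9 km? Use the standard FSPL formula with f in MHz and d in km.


f = 6.05 GHz = 6050.0000 MHz
d = 36064.9 km
FSPL = 32.44 + 20*log10(6050.0000) + 20*log10(36064.9)
FSPL = 32.44 + 75.6351 + 91.1417
FSPL = 199.2168 dB

199.2168 dB


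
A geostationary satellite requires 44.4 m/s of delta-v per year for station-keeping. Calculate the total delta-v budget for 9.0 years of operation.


dV = rate * years = 44.4 * 9.0
dV = 399.6000 m/s

399.6000 m/s


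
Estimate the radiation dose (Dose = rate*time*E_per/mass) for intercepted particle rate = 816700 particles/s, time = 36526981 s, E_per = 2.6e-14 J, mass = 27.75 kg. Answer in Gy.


Total energy deposited = rate * time * E_per
  = 816700 * 36526981 * 2.6e-14 = 0.7756212 J
Dose = E_total / mass = 0.7756212 / 27.75
Dose = 0.02795031 Gy

0.0280 Gy


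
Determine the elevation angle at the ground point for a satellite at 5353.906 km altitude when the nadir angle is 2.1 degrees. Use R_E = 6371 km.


r = R_E + alt = 11724.9060 km
Law of sines in the satellite / Earth-center / ground-point triangle:
  sin(nadir)/R_E = sin(90 + el)/r  =>  cos(el) = (r/R_E)*sin(nadir)
cos(el) = (11724.9060 / 6371.0000) * sin(2.1 deg) = 0.06743746
el = arccos(0.06743746) = 86.1332 deg
(Earth-central angle = 90 - nadir - el = 1.7668 deg)

86.1332 degrees


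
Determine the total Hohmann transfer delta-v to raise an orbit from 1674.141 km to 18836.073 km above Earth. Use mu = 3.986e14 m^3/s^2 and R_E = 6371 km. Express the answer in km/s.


r1 = 8045.1410 km = 8.045141e+06 m
r2 = 25207.0730 km = 2.5207073e+07 m
dv1 = sqrt(mu/r1)*(sqrt(2*r2/(r1+r2)) - 1) = 1628.1272 m/s
dv2 = sqrt(mu/r2)*(1 - sqrt(2*r1/(r1+r2))) = 1210.3883 m/s
total dv = |dv1| + |dv2| = 1628.1272 + 1210.3883 = 2838.5155 m/s = 2.8385 km/s

2.8385 km/s


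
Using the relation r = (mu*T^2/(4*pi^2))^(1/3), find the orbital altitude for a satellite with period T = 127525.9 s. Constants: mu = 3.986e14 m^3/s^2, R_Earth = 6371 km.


T = 127525.9 s
r = (mu*T^2/(4*pi^2))^(1/3) = (3.986e14 * 127525.9^2 / (4*pi^2))^(1/3)
r = 5.4759329e+07 m = 54759.3289 km
alt = r - R_E = 54759.3289 - 6371 = 48388.3289 km

48388.3289 km


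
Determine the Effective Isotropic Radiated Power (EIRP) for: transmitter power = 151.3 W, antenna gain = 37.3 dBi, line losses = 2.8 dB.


Pt = 151.3 W = 21.7984 dBW
EIRP = Pt_dBW + Gt - losses = 21.7984 + 37.3 - 2.8 = 56.2984 dBW

56.2984 dBW


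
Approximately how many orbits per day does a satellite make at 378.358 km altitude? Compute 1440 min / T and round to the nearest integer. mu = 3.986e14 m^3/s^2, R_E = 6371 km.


r = 6.749358e+06 m
T = 2*pi*sqrt(r^3/mu) = 5518.2951 s = 91.9716 min
revs/day = 1440 / 91.9716 = 15.6570
Rounded: 16 revolutions per day

16 revolutions per day


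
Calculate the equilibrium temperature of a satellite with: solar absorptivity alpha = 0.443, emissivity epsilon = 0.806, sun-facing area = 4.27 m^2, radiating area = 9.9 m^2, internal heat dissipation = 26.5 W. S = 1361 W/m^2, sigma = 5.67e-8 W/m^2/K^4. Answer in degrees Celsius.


Numerator = alpha*S*A_sun + Q_int = 0.443*1361*4.27 + 26.5 = 2600.9812 W
Denominator = eps*sigma*A_rad = 0.806*5.67e-8*9.9 = 4.5243198e-07 W/K^4
T^4 = 5.7488889e+09 K^4
T = 275.3569 K = 2.2069 C

2.2069 degrees Celsius


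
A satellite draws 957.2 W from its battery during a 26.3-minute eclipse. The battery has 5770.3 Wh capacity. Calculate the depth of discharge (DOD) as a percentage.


E_used = P * t / 60 = 957.2 * 26.3 / 60 = 419.5727 Wh
DOD = E_used / E_total * 100 = 419.5727 / 5770.3 * 100
DOD = 7.2712 %

7.2712 %


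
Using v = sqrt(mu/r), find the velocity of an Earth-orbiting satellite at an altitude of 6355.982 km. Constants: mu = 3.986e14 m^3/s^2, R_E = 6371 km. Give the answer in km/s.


r = R_E + alt = 6371.0 + 6355.982 = 12726.9820 km = 1.2726982e+07 m
v = sqrt(mu/r) = sqrt(3.986e14 / 1.2726982e+07) = 5596.3637 m/s = 5.5964 km/s

5.5964 km/s


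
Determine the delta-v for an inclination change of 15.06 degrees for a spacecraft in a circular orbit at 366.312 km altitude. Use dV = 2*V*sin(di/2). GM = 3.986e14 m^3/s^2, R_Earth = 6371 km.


r = 6737.3120 km = 6.737312e+06 m
V = sqrt(mu/r) = 7691.7528 m/s
di = 15.06 deg = 0.2628466 rad
dV = 2*V*sin(di/2) = 2*7691.7528*sin(0.1314233)
dV = 2015.9360 m/s = 2.0159 km/s

2.0159 km/s


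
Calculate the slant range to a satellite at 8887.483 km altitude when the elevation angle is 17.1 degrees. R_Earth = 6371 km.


h = 8887.483 km, el = 17.1 deg
d = -R_E*sin(el) + sqrt((R_E*sin(el))^2 + 2*R_E*h + h^2)
d = -6371.0000*sin(0.2984513) + sqrt((6371.0000*0.2940403)^2 + 2*6371.0000*8887.483 + 8887.483^2)
d = 12117.4171 km

12117.4171 km


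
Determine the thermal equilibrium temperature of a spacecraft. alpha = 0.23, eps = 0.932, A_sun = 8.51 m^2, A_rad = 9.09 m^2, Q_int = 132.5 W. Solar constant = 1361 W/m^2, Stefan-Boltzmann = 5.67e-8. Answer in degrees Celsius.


Numerator = alpha*S*A_sun + Q_int = 0.23*1361*8.51 + 132.5 = 2796.3853 W
Denominator = eps*sigma*A_rad = 0.932*5.67e-8*9.09 = 4.803556e-07 W/K^4
T^4 = 5.82149e+09 K^4
T = 276.2222 K = 3.0722 C

3.0722 degrees Celsius


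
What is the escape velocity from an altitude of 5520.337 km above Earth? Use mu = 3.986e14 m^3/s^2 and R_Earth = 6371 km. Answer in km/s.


r = 6371.0 + 5520.337 = 11891.3370 km = 1.1891337e+07 m
v_esc = sqrt(2*mu/r) = sqrt(2*3.986e14 / 1.1891337e+07)
v_esc = 8187.8203 m/s = 8.1878 km/s

8.1878 km/s


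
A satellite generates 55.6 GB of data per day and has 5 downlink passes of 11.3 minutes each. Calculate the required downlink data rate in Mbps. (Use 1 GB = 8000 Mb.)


total contact time = 5 * 11.3 * 60 = 3390.0000 s
data = 55.6 GB = 444800.0000 Mb
rate = 444800.0000 / 3390.0000 = 131.2094 Mbps

131.2094 Mbps


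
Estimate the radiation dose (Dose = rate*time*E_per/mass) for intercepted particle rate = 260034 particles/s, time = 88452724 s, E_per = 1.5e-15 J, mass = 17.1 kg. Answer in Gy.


Total energy deposited = rate * time * E_per
  = 260034 * 88452724 * 1.5e-15 = 0.03450107 J
Dose = E_total / mass = 0.03450107 / 17.1
Dose = 0.002017607 Gy

0.0020 Gy


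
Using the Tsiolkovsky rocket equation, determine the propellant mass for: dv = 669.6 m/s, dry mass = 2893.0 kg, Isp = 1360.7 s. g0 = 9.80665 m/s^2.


ve = Isp * g0 = 1360.7 * 9.80665 = 13343.908655 m/s
mass ratio = exp(dv/ve) = exp(669.6/13343.908655) = 1.05146055
m_prop = m_dry * (mr - 1) = 2893.0 * (1.05146055 - 1)
m_prop = 148.8754 kg

148.8754 kg


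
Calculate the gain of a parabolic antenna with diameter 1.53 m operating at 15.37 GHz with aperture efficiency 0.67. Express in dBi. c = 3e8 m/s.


lambda = c/f = 3e8 / 1.537e+10 = 0.01951854 m
G = eta*(pi*D/lambda)^2 = 0.67*(pi*1.53/0.01951854)^2
G = 40631.4794 (linear)
G = 10*log10(40631.4794) = 46.0886 dBi

46.0886 dBi


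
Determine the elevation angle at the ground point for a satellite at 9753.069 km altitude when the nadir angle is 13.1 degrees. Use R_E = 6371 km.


r = R_E + alt = 16124.0690 km
Law of sines in the satellite / Earth-center / ground-point triangle:
  sin(nadir)/R_E = sin(90 + el)/r  =>  cos(el) = (r/R_E)*sin(nadir)
cos(el) = (16124.0690 / 6371.0000) * sin(13.1 deg) = 0.5736213
el = arccos(0.5736213) = 54.9969 deg
(Earth-central angle = 90 - nadir - el = 21.9031 deg)

54.9969 degrees


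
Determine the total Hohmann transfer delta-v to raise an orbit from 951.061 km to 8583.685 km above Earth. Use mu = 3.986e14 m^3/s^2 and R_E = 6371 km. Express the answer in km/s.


r1 = 7322.0610 km = 7.322061e+06 m
r2 = 14954.6850 km = 1.4954685e+07 m
dv1 = sqrt(mu/r1)*(sqrt(2*r2/(r1+r2)) - 1) = 1171.0574 m/s
dv2 = sqrt(mu/r2)*(1 - sqrt(2*r1/(r1+r2))) = 976.8665 m/s
total dv = |dv1| + |dv2| = 1171.0574 + 976.8665 = 2147.9238 m/s = 2.1479 km/s

2.1479 km/s


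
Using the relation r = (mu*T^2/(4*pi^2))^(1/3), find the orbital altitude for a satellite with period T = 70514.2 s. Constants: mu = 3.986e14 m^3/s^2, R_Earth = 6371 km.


T = 70514.2 s
r = (mu*T^2/(4*pi^2))^(1/3) = (3.986e14 * 70514.2^2 / (4*pi^2))^(1/3)
r = 3.6890135e+07 m = 36890.1347 km
alt = r - R_E = 36890.1347 - 6371 = 30519.1347 km

30519.1347 km


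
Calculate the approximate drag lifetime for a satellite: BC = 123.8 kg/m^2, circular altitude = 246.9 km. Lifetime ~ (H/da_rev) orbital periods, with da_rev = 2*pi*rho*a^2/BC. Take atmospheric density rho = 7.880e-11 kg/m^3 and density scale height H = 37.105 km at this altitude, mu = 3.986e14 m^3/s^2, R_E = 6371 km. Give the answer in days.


a = R_E + alt = 6617.9000 km = 6.6179e+06 m
da_rev = 2*pi*rho*a^2/BC = 2*pi*7.880e-11*(6.6179e+06)^2/123.8 = 175.156332 m per revolution
N = H/da_rev = 37105.0000 m / 175.156332 m = 211.8393 revolutions
P = 2*pi*sqrt(a^3/mu) = 5357.8620 s
lifetime = N*P = 211.8393 * 5357.8620 = 1.1350059e+06 s = 13.1366 days

13.1366 days


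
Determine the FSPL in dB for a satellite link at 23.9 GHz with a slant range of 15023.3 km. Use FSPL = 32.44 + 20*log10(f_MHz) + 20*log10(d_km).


f = 23.9 GHz = 23900.0000 MHz
d = 15023.3 km
FSPL = 32.44 + 20*log10(23900.0000) + 20*log10(15023.3)
FSPL = 32.44 + 87.5680 + 83.5353
FSPL = 203.5433 dB

203.5433 dB


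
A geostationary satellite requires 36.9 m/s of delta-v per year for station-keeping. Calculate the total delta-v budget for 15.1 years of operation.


dV = rate * years = 36.9 * 15.1
dV = 557.1900 m/s

557.1900 m/s


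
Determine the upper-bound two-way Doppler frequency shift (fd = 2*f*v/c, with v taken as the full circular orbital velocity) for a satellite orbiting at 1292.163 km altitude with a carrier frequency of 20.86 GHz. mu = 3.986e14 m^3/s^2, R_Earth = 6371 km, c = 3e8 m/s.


r = 7.663163e+06 m
v = sqrt(mu/r) = 7212.1478 m/s (worst-case radial velocity)
f = 20.86 GHz = 2.086e+10 Hz
fd = 2*f*v/c = 2*2.086e+10*7212.1478/3.0e+08
fd = 1.0029693e+06 Hz

1.0030e+06 Hz


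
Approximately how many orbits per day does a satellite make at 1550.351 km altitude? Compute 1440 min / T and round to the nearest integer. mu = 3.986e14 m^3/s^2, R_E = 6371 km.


r = 7.921351e+06 m
T = 2*pi*sqrt(r^3/mu) = 7016.3316 s = 116.9389 min
revs/day = 1440 / 116.9389 = 12.3141
Rounded: 12 revolutions per day

12 revolutions per day


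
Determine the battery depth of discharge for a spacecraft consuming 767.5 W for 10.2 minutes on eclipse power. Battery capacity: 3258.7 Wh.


E_used = P * t / 60 = 767.5 * 10.2 / 60 = 130.4750 Wh
DOD = E_used / E_total * 100 = 130.4750 / 3258.7 * 100
DOD = 4.0039 %

4.0039 %


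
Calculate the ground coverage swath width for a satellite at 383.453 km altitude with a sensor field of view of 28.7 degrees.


FOV = 28.7 deg = 0.5009095 rad
swath = 2 * alt * tan(FOV/2) = 2 * 383.453 * tan(0.2504547)
swath = 2 * 383.453 * 0.2558264
swath = 196.1948 km

196.1948 km


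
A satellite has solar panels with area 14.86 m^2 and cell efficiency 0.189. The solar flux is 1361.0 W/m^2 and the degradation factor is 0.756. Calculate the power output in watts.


P = area * eta * S * degradation
P = 14.86 * 0.189 * 1361.0 * 0.756
P = 2889.7517 W

2889.7517 W


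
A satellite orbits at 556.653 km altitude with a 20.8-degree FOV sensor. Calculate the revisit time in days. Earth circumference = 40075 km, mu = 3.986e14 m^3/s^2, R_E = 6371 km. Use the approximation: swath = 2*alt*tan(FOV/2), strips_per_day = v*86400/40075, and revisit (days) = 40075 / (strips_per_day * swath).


swath = 2*556.653*tan(0.1815142) = 204.3299 km
v = sqrt(mu/r) = 7585.3493 m/s = 7.5853 km/s
strips/day = v*86400/40075 = 7.5853*86400/40075 = 16.3537
coverage/day = strips * swath = 16.3537 * 204.3299 = 3341.5479 km
revisit = 40075 / 3341.5479 = 11.9929 days

11.9929 days


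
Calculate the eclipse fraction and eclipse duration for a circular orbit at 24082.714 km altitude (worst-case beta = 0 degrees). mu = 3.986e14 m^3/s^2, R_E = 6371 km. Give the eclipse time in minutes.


r = 30453.7140 km
T = 881.4960 min
Eclipse fraction = arcsin(R_E/r)/pi = arcsin(6371.0000/30453.7140)/pi
= arcsin(0.2092027)/pi = 0.06708686
Eclipse duration = 0.06708686 * 881.4960 = 59.1368 min

59.1368 minutes


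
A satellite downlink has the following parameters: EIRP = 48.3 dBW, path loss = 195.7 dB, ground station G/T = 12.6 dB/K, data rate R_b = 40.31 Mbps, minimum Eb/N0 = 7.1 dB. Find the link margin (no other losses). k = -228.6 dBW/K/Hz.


C/N0 = EIRP - FSPL + G/T - k = 48.3 - 195.7 + 12.6 - (-228.6)
C/N0 = 93.8000 dB-Hz
R_b = 40.31 Mbps = 4.031e+07 bps -> 10*log10(R_b) = 76.0541 dB-Hz
Eb/N0 = C/N0 - 10*log10(R_b) = 93.8000 - 76.0541 = 17.7459 dB
Margin = Eb/N0 - Eb/N0_req = 17.7459 - 7.1 = 10.6459 dB (link closes)

10.6459 dB


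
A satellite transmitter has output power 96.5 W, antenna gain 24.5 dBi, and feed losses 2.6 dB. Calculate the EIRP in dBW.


Pt = 96.5 W = 19.8453 dBW
EIRP = Pt_dBW + Gt - losses = 19.8453 + 24.5 - 2.6 = 41.7453 dBW

41.7453 dBW


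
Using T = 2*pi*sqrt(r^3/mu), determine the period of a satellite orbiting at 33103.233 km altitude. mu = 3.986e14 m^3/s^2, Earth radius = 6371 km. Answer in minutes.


r = 39474.2330 km = 3.9474233e+07 m
T = 2*pi*sqrt(r^3/mu) = 2*pi*sqrt(6.1509345e+22 / 3.986e14)
T = 78051.5931 s = 1300.8599 min

1300.8599 minutes


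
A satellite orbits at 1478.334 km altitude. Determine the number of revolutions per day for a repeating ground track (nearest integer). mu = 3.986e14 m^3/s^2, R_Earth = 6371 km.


r = 7.849334e+06 m
T = 2*pi*sqrt(r^3/mu) = 6920.8659 s = 115.3478 min
revs/day = 1440 / 115.3478 = 12.4840
Rounded: 12 revolutions per day

12 revolutions per day


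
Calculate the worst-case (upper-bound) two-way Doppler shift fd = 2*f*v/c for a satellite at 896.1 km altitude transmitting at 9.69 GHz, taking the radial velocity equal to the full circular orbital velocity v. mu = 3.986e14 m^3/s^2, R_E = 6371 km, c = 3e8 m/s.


r = 7.2671e+06 m
v = sqrt(mu/r) = 7406.0745 m/s (worst-case radial velocity)
f = 9.69 GHz = 9.69e+09 Hz
fd = 2*f*v/c = 2*9.69e+09*7406.0745/3.0e+08
fd = 478432.4155 Hz

478432.4155 Hz


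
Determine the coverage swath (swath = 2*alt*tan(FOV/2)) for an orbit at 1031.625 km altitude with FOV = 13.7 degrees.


FOV = 13.7 deg = 0.2391101 rad
swath = 2 * alt * tan(FOV/2) = 2 * 1031.625 * tan(0.1195551)
swath = 2 * 1031.625 * 0.1201279
swath = 247.8540 km

247.8540 km


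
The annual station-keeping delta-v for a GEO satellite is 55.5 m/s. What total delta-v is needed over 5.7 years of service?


dV = rate * years = 55.5 * 5.7
dV = 316.3500 m/s

316.3500 m/s


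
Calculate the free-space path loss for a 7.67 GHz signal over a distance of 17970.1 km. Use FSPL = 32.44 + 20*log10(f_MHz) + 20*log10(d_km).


f = 7.67 GHz = 7670.0000 MHz
d = 17970.1 km
FSPL = 32.44 + 20*log10(7670.0000) + 20*log10(17970.1)
FSPL = 32.44 + 77.6959 + 85.0910
FSPL = 195.2269 dB

195.2269 dB


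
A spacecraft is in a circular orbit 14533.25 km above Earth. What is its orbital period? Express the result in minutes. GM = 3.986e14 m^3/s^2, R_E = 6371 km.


r = 20904.2500 km = 2.090425e+07 m
T = 2*pi*sqrt(r^3/mu) = 2*pi*sqrt(9.1348995e+21 / 3.986e14)
T = 30078.9801 s = 501.3163 min

501.3163 minutes


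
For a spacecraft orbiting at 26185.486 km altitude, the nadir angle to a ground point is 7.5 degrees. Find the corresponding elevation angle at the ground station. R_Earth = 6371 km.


r = R_E + alt = 32556.4860 km
Law of sines in the satellite / Earth-center / ground-point triangle:
  sin(nadir)/R_E = sin(90 + el)/r  =>  cos(el) = (r/R_E)*sin(nadir)
cos(el) = (32556.4860 / 6371.0000) * sin(7.5 deg) = 0.6670027
el = arccos(0.6670027) = 48.1638 deg
(Earth-central angle = 90 - nadir - el = 34.3362 deg)

48.1638 degrees


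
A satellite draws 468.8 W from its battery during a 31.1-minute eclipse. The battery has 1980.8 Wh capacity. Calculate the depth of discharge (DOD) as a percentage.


E_used = P * t / 60 = 468.8 * 31.1 / 60 = 242.9947 Wh
DOD = E_used / E_total * 100 = 242.9947 / 1980.8 * 100
DOD = 12.2675 %

12.2675 %


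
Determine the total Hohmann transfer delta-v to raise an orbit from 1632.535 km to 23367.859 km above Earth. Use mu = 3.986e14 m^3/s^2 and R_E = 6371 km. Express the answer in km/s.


r1 = 8003.5350 km = 8.003535e+06 m
r2 = 29738.8590 km = 2.9738859e+07 m
dv1 = sqrt(mu/r1)*(sqrt(2*r2/(r1+r2)) - 1) = 1801.9875 m/s
dv2 = sqrt(mu/r2)*(1 - sqrt(2*r1/(r1+r2))) = 1276.8295 m/s
total dv = |dv1| + |dv2| = 1801.9875 + 1276.8295 = 3078.8171 m/s = 3.0788 km/s

3.0788 km/s


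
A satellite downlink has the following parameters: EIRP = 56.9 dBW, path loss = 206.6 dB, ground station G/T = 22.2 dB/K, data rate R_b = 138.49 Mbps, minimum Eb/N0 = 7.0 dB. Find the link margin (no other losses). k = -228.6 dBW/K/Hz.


C/N0 = EIRP - FSPL + G/T - k = 56.9 - 206.6 + 22.2 - (-228.6)
C/N0 = 101.1000 dB-Hz
R_b = 138.49 Mbps = 1.3849e+08 bps -> 10*log10(R_b) = 81.4142 dB-Hz
Eb/N0 = C/N0 - 10*log10(R_b) = 101.1000 - 81.4142 = 19.6858 dB
Margin = Eb/N0 - Eb/N0_req = 19.6858 - 7.0 = 12.6858 dB (link closes)

12.6858 dB


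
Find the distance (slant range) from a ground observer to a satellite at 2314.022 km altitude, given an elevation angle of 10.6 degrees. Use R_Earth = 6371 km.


h = 2314.022 km, el = 10.6 deg
d = -R_E*sin(el) + sqrt((R_E*sin(el))^2 + 2*R_E*h + h^2)
d = -6371.0000*sin(0.1850049) + sqrt((6371.0000*0.1839514)^2 + 2*6371.0000*2314.022 + 2314.022^2)
d = 4845.8065 km

4845.8065 km


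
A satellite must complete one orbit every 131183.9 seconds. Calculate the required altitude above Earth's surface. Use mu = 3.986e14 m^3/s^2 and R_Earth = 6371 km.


T = 131183.9 s
r = (mu*T^2/(4*pi^2))^(1/3) = (3.986e14 * 131183.9^2 / (4*pi^2))^(1/3)
r = 5.5801543e+07 m = 55801.5434 km
alt = r - R_E = 55801.5434 - 6371 = 49430.5434 km

49430.5434 km


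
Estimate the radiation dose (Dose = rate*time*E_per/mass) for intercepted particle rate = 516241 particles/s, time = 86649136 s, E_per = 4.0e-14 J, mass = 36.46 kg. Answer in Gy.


Total energy deposited = rate * time * E_per
  = 516241 * 86649136 * 4.0e-14 = 1.7893 J
Dose = E_total / mass = 1.7893 / 36.46
Dose = 0.04907497 Gy

0.0491 Gy


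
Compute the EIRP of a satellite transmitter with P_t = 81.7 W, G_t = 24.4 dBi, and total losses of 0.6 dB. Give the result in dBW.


Pt = 81.7 W = 19.1222 dBW
EIRP = Pt_dBW + Gt - losses = 19.1222 + 24.4 - 0.6 = 42.9222 dBW

42.9222 dBW


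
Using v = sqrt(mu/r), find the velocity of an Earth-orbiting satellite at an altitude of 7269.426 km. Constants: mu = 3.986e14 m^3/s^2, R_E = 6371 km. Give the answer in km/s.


r = R_E + alt = 6371.0 + 7269.426 = 13640.4260 km = 1.3640426e+07 m
v = sqrt(mu/r) = sqrt(3.986e14 / 1.3640426e+07) = 5405.7341 m/s = 5.4057 km/s

5.4057 km/s


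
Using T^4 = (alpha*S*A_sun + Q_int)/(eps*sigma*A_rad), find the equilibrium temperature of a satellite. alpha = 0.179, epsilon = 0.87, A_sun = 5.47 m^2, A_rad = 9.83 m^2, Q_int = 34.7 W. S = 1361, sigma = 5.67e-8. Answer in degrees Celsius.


Numerator = alpha*S*A_sun + Q_int = 0.179*1361*5.47 + 34.7 = 1367.2959 W
Denominator = eps*sigma*A_rad = 0.87*5.67e-8*9.83 = 4.8490407e-07 W/K^4
T^4 = 2.8197246e+09 K^4
T = 230.4367 K = -42.7133 C

-42.7133 degrees Celsius


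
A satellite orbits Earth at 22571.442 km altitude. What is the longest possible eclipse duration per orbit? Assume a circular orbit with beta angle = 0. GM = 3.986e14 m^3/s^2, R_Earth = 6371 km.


r = 28942.4420 km
T = 816.7003 min
Eclipse fraction = arcsin(R_E/r)/pi = arcsin(6371.0000/28942.4420)/pi
= arcsin(0.2201266)/pi = 0.07064703
Eclipse duration = 0.07064703 * 816.7003 = 57.6975 min

57.6975 minutes


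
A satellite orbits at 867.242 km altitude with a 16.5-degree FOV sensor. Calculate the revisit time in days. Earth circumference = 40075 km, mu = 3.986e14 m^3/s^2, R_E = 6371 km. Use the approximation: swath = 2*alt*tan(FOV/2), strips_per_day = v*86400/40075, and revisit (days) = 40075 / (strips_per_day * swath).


swath = 2*867.242*tan(0.1439897) = 251.4882 km
v = sqrt(mu/r) = 7420.8234 m/s = 7.4208 km/s
strips/day = v*86400/40075 = 7.4208*86400/40075 = 15.9990
coverage/day = strips * swath = 15.9990 * 251.4882 = 4023.5550 km
revisit = 40075 / 4023.5550 = 9.9601 days

9.9601 days


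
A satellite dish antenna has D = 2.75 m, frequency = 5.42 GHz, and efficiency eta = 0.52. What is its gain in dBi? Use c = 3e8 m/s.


lambda = c/f = 3e8 / 5.42e+09 = 0.05535055 m
G = eta*(pi*D/lambda)^2 = 0.52*(pi*2.75/0.05535055)^2
G = 12668.4809 (linear)
G = 10*log10(12668.4809) = 41.0272 dBi

41.0272 dBi


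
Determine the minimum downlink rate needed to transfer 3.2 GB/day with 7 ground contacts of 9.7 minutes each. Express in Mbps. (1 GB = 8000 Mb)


total contact time = 7 * 9.7 * 60 = 4074.0000 s
data = 3.2 GB = 25600.0000 Mb
rate = 25600.0000 / 4074.0000 = 6.2838 Mbps

6.2838 Mbps


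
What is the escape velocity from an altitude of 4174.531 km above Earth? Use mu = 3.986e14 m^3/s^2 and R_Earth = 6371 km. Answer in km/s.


r = 6371.0 + 4174.531 = 10545.5310 km = 1.0545531e+07 m
v_esc = sqrt(2*mu/r) = sqrt(2*3.986e14 / 1.0545531e+07)
v_esc = 8694.5962 m/s = 8.6946 km/s

8.6946 km/s


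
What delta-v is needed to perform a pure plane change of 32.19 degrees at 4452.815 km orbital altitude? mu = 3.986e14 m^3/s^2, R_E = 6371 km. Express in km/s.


r = 10823.8150 km = 1.0823815e+07 m
V = sqrt(mu/r) = 6068.4596 m/s
di = 32.19 deg = 0.5618215 rad
dV = 2*V*sin(di/2) = 2*6068.4596*sin(0.2809107)
dV = 3364.7279 m/s = 3.3647 km/s

3.3647 km/s


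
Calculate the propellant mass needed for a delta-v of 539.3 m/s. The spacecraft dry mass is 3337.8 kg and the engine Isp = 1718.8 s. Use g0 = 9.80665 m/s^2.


ve = Isp * g0 = 1718.8 * 9.80665 = 16855.670020 m/s
mass ratio = exp(dv/ve) = exp(539.3/16855.670020) = 1.03251252
m_prop = m_dry * (mr - 1) = 3337.8 * (1.03251252 - 1)
m_prop = 108.5203 kg

108.5203 kg


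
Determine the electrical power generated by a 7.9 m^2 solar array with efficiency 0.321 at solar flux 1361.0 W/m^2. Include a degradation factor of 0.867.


P = area * eta * S * degradation
P = 7.9 * 0.321 * 1361.0 * 0.867
P = 2992.3290 W

2992.3290 W


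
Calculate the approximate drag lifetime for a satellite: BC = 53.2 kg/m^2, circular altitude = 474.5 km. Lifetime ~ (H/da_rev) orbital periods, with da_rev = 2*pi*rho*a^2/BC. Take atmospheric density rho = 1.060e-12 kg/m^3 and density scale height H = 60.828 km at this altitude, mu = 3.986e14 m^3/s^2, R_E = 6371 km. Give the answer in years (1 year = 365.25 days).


a = R_E + alt = 6845.5000 km = 6.8455e+06 m
da_rev = 2*pi*rho*a^2/BC = 2*pi*1.060e-12*(6.8455e+06)^2/53.2 = 5.866573 m per revolution
N = H/da_rev = 60828.0000 m / 5.866573 m = 10368.5753 revolutions
P = 2*pi*sqrt(a^3/mu) = 5636.6229 s
lifetime = N*P = 10368.5753 * 5636.6229 = 5.8443749e+07 s = 676.4323 days
years = 676.4323 / 365.25 = 1.8520 years

1.8520 years


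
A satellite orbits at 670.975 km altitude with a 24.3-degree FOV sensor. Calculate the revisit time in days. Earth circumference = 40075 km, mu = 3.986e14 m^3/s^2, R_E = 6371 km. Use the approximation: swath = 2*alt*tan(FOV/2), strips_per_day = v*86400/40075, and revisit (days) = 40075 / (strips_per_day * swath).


swath = 2*670.975*tan(0.2120575) = 288.9143 km
v = sqrt(mu/r) = 7523.5257 m/s = 7.5235 km/s
strips/day = v*86400/40075 = 7.5235*86400/40075 = 16.2204
coverage/day = strips * swath = 16.2204 * 288.9143 = 4686.3058 km
revisit = 40075 / 4686.3058 = 8.5515 days

8.5515 days


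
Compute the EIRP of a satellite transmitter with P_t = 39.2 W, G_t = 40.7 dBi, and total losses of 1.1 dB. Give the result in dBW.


Pt = 39.2 W = 15.9329 dBW
EIRP = Pt_dBW + Gt - losses = 15.9329 + 40.7 - 1.1 = 55.5329 dBW

55.5329 dBW


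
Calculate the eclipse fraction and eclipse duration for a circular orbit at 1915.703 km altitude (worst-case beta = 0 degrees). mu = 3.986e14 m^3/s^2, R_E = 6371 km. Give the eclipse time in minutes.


r = 8286.7030 km
T = 125.1217 min
Eclipse fraction = arcsin(R_E/r)/pi = arcsin(6371.0000/8286.7030)/pi
= arcsin(0.7688221)/pi = 0.2791568
Eclipse duration = 0.2791568 * 125.1217 = 34.9286 min

34.9286 minutes


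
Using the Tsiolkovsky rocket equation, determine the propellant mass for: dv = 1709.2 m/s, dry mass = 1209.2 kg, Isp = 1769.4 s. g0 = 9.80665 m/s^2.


ve = Isp * g0 = 1769.4 * 9.80665 = 17351.886510 m/s
mass ratio = exp(dv/ve) = exp(1709.2/17351.886510) = 1.10351690
m_prop = m_dry * (mr - 1) = 1209.2 * (1.10351690 - 1)
m_prop = 125.1726 kg

125.1726 kg


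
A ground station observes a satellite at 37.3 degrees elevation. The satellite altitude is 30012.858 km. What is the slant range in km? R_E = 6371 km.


h = 30012.858 km, el = 37.3 deg
d = -R_E*sin(el) + sqrt((R_E*sin(el))^2 + 2*R_E*h + h^2)
d = -6371.0000*sin(0.6510078) + sqrt((6371.0000*0.6059884)^2 + 2*6371.0000*30012.858 + 30012.858^2)
d = 32168.4151 km

32168.4151 km


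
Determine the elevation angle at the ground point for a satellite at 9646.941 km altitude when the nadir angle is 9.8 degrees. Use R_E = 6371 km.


r = R_E + alt = 16017.9410 km
Law of sines in the satellite / Earth-center / ground-point triangle:
  sin(nadir)/R_E = sin(90 + el)/r  =>  cos(el) = (r/R_E)*sin(nadir)
cos(el) = (16017.9410 / 6371.0000) * sin(9.8 deg) = 0.42794
el = arccos(0.42794) = 64.6631 deg
(Earth-central angle = 90 - nadir - el = 15.5369 deg)

64.6631 degrees


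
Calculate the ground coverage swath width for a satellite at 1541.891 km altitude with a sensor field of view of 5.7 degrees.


FOV = 5.7 deg = 0.09948377 rad
swath = 2 * alt * tan(FOV/2) = 2 * 1541.891 * tan(0.04974188)
swath = 2 * 1541.891 * 0.04978295
swath = 153.5198 km

153.5198 km


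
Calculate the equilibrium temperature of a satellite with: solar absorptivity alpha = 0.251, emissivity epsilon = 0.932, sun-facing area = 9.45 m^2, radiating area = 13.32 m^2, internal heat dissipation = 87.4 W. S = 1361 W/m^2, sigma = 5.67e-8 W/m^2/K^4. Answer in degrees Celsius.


Numerator = alpha*S*A_sun + Q_int = 0.251*1361*9.45 + 87.4 = 3315.6239 W
Denominator = eps*sigma*A_rad = 0.932*5.67e-8*13.32 = 7.0388741e-07 W/K^4
T^4 = 4.7104465e+09 K^4
T = 261.9784 K = -11.1716 C

-11.1716 degrees Celsius


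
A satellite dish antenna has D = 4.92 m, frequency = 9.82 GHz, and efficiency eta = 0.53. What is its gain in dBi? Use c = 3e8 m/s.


lambda = c/f = 3e8 / 9.82e+09 = 0.0305499 m
G = eta*(pi*D/lambda)^2 = 0.53*(pi*4.92/0.0305499)^2
G = 135670.7690 (linear)
G = 10*log10(135670.7690) = 51.3249 dBi

51.3249 dBi


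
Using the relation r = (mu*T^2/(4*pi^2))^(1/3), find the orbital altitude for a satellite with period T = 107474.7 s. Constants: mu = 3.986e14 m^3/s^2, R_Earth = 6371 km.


T = 107474.7 s
r = (mu*T^2/(4*pi^2))^(1/3) = (3.986e14 * 107474.7^2 / (4*pi^2))^(1/3)
r = 4.8857362e+07 m = 48857.3619 km
alt = r - R_E = 48857.3619 - 6371 = 42486.3619 km

42486.3619 km


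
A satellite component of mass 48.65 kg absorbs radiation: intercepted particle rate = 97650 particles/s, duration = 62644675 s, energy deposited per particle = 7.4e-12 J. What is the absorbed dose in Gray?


Total energy deposited = rate * time * E_per
  = 97650 * 62644675 * 7.4e-12 = 45.2677 J
Dose = E_total / mass = 45.2677 / 48.65
Dose = 0.9304762 Gy

0.9305 Gy


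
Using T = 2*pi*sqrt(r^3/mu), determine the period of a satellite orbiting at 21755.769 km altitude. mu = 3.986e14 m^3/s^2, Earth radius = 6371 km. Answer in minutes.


r = 28126.7690 km = 2.8126769e+07 m
T = 2*pi*sqrt(r^3/mu) = 2*pi*sqrt(2.2251513e+22 / 3.986e14)
T = 46945.1781 s = 782.4196 min

782.4196 minutes


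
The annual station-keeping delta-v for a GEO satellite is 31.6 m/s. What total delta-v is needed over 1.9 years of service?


dV = rate * years = 31.6 * 1.9
dV = 60.0400 m/s

60.0400 m/s


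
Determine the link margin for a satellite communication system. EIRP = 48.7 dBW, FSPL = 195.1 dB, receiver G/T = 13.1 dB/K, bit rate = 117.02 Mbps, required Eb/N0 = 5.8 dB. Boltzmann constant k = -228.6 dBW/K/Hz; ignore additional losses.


C/N0 = EIRP - FSPL + G/T - k = 48.7 - 195.1 + 13.1 - (-228.6)
C/N0 = 95.3000 dB-Hz
R_b = 117.02 Mbps = 1.1702e+08 bps -> 10*log10(R_b) = 80.6826 dB-Hz
Eb/N0 = C/N0 - 10*log10(R_b) = 95.3000 - 80.6826 = 14.6174 dB
Margin = Eb/N0 - Eb/N0_req = 14.6174 - 5.8 = 8.8174 dB (link closes)

8.8174 dB


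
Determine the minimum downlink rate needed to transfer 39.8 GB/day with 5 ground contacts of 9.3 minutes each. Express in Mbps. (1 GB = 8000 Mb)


total contact time = 5 * 9.3 * 60 = 2790.0000 s
data = 39.8 GB = 318400.0000 Mb
rate = 318400.0000 / 2790.0000 = 114.1219 Mbps

114.1219 Mbps


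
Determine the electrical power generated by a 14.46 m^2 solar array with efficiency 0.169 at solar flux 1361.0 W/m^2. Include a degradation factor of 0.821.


P = area * eta * S * degradation
P = 14.46 * 0.169 * 1361.0 * 0.821
P = 2730.5886 W

2730.5886 W


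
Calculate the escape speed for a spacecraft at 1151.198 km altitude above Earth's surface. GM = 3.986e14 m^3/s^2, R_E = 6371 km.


r = 6371.0 + 1151.198 = 7522.1980 km = 7.522198e+06 m
v_esc = sqrt(2*mu/r) = sqrt(2*3.986e14 / 7.522198e+06)
v_esc = 10294.6424 m/s = 10.2946 km/s

10.2946 km/s


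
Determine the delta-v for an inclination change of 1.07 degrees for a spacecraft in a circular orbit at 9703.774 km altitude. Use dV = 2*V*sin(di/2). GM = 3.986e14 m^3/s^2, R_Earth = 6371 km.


r = 16074.7740 km = 1.6074774e+07 m
V = sqrt(mu/r) = 4979.6201 m/s
di = 1.07 deg = 0.01867502 rad
dV = 2*V*sin(di/2) = 2*4979.6201*sin(0.009337511)
dV = 92.9932 m/s = 0.09299317 km/s

0.0930 km/s


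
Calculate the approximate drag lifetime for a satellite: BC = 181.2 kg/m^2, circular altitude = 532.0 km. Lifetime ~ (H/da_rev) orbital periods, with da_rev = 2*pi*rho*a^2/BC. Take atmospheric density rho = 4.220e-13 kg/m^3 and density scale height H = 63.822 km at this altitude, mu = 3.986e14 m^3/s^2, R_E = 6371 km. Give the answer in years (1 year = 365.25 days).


a = R_E + alt = 6903.0000 km = 6.903e+06 m
da_rev = 2*pi*rho*a^2/BC = 2*pi*4.220e-13*(6.903e+06)^2/181.2 = 0.697284277 m per revolution
N = H/da_rev = 63822.0000 m / 0.697284277 m = 91529.3834 revolutions
P = 2*pi*sqrt(a^3/mu) = 5707.7906 s
lifetime = N*P = 91529.3834 * 5707.7906 = 5.2243055e+08 s = 6046.6499 days
years = 6046.6499 / 365.25 = 16.5548 years

16.5548 years


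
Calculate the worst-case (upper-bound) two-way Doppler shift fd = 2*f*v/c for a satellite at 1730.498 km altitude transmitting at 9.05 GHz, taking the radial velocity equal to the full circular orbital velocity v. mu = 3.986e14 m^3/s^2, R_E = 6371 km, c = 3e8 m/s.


r = 8.101498e+06 m
v = sqrt(mu/r) = 7014.3266 m/s (worst-case radial velocity)
f = 9.05 GHz = 9.05e+09 Hz
fd = 2*f*v/c = 2*9.05e+09*7014.3266/3.0e+08
fd = 423197.7039 Hz

423197.7039 Hz


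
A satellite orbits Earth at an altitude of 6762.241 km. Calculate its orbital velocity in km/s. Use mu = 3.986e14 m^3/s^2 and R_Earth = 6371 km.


r = R_E + alt = 6371.0 + 6762.241 = 13133.2410 km = 1.3133241e+07 m
v = sqrt(mu/r) = sqrt(3.986e14 / 1.3133241e+07) = 5509.1258 m/s = 5.5091 km/s

5.5091 km/s


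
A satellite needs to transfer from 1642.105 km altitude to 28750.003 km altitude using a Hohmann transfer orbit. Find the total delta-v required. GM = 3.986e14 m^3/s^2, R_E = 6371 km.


r1 = 8013.1050 km = 8.013105e+06 m
r2 = 35121.0030 km = 3.5121003e+07 m
dv1 = sqrt(mu/r1)*(sqrt(2*r2/(r1+r2)) - 1) = 1947.3770 m/s
dv2 = sqrt(mu/r2)*(1 - sqrt(2*r1/(r1+r2))) = 1315.3986 m/s
total dv = |dv1| + |dv2| = 1947.3770 + 1315.3986 = 3262.7757 m/s = 3.2628 km/s

3.2628 km/s


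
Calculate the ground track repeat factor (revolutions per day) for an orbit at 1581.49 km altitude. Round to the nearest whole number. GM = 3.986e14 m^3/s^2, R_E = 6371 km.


r = 7.95249e+06 m
T = 2*pi*sqrt(r^3/mu) = 7057.7443 s = 117.6291 min
revs/day = 1440 / 117.6291 = 12.2419
Rounded: 12 revolutions per day

12 revolutions per day


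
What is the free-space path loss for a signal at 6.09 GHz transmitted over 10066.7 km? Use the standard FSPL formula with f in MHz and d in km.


f = 6.09 GHz = 6090.0000 MHz
d = 10066.7 km
FSPL = 32.44 + 20*log10(6090.0000) + 20*log10(10066.7)
FSPL = 32.44 + 75.6923 + 80.0577
FSPL = 188.1901 dB

188.1901 dB


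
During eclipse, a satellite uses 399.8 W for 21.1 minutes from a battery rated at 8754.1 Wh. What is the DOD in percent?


E_used = P * t / 60 = 399.8 * 21.1 / 60 = 140.5963 Wh
DOD = E_used / E_total * 100 = 140.5963 / 8754.1 * 100
DOD = 1.6061 %

1.6061 %


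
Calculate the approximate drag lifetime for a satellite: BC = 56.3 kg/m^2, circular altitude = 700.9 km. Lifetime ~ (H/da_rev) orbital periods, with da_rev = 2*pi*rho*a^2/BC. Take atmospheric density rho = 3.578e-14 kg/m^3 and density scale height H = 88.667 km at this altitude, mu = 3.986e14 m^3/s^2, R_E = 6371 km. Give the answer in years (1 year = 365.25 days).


a = R_E + alt = 7071.9000 km = 7.0719e+06 m
da_rev = 2*pi*rho*a^2/BC = 2*pi*3.578e-14*(7.0719e+06)^2/56.3 = 0.199702744 m per revolution
N = H/da_rev = 88667.0000 m / 0.199702744 m = 443994.9015 revolutions
P = 2*pi*sqrt(a^3/mu) = 5918.5509 s
lifetime = N*P = 443994.9015 * 5918.5509 = 2.6278064e+09 s = 30414.4262 days
years = 30414.4262 / 365.25 = 83.2702 years

83.2702 years


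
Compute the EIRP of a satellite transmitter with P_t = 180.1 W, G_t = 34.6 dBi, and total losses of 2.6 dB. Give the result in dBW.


Pt = 180.1 W = 22.5551 dBW
EIRP = Pt_dBW + Gt - losses = 22.5551 + 34.6 - 2.6 = 54.5551 dBW

54.5551 dBW


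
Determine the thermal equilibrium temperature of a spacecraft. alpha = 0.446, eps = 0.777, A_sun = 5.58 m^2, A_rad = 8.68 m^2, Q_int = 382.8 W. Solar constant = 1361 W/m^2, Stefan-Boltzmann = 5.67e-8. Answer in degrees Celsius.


Numerator = alpha*S*A_sun + Q_int = 0.446*1361*5.58 + 382.8 = 3769.8935 W
Denominator = eps*sigma*A_rad = 0.777*5.67e-8*8.68 = 3.8240521e-07 W/K^4
T^4 = 9.8583737e+09 K^4
T = 315.1021 K = 41.9521 C

41.9521 degrees Celsius


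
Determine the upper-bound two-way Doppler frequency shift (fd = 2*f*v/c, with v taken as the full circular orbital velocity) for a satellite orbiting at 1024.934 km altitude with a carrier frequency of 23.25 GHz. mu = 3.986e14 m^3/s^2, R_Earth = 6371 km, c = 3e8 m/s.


r = 7.395934e+06 m
v = sqrt(mu/r) = 7341.2858 m/s (worst-case radial velocity)
f = 23.25 GHz = 2.325e+10 Hz
fd = 2*f*v/c = 2*2.325e+10*7341.2858/3.0e+08
fd = 1.1378993e+06 Hz

1.1379e+06 Hz


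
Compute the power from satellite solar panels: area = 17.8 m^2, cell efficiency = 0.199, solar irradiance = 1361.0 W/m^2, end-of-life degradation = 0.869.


P = area * eta * S * degradation
P = 17.8 * 0.199 * 1361.0 * 0.869
P = 4189.3918 W

4189.3918 W


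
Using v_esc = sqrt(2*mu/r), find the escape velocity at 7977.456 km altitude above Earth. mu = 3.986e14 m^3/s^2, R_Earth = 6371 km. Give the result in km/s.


r = 6371.0 + 7977.456 = 14348.4560 km = 1.4348456e+07 m
v_esc = sqrt(2*mu/r) = sqrt(2*3.986e14 / 1.4348456e+07)
v_esc = 7453.8571 m/s = 7.4539 km/s

7.4539 km/s


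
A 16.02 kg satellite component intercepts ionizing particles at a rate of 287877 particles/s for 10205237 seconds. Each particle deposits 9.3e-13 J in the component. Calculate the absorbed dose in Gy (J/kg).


Total energy deposited = rate * time * E_per
  = 287877 * 10205237 * 9.3e-13 = 2.7322 J
Dose = E_total / mass = 2.7322 / 16.02
Dose = 0.1705495 Gy

0.1705 Gy


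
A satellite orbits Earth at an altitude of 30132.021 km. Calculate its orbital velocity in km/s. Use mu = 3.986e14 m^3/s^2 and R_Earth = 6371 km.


r = R_E + alt = 6371.0 + 30132.021 = 36503.0210 km = 3.6503021e+07 m
v = sqrt(mu/r) = sqrt(3.986e14 / 3.6503021e+07) = 3304.4885 m/s = 3.3045 km/s

3.3045 km/s


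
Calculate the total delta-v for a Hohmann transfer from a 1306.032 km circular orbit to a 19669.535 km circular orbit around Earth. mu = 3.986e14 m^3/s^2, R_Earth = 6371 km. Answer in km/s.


r1 = 7677.0320 km = 7.677032e+06 m
r2 = 26040.5350 km = 2.6040535e+07 m
dv1 = sqrt(mu/r1)*(sqrt(2*r2/(r1+r2)) - 1) = 1749.7454 m/s
dv2 = sqrt(mu/r2)*(1 - sqrt(2*r1/(r1+r2))) = 1272.2622 m/s
total dv = |dv1| + |dv2| = 1749.7454 + 1272.2622 = 3022.0076 m/s = 3.0220 km/s

3.0220 km/s


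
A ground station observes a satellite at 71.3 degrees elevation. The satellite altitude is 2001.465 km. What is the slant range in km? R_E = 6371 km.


h = 2001.465 km, el = 71.3 deg
d = -R_E*sin(el) + sqrt((R_E*sin(el))^2 + 2*R_E*h + h^2)
d = -6371.0000*sin(1.2444) + sqrt((6371.0000*0.9472103)^2 + 2*6371.0000*2001.465 + 2001.465^2)
d = 2084.7969 km

2084.7969 km
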